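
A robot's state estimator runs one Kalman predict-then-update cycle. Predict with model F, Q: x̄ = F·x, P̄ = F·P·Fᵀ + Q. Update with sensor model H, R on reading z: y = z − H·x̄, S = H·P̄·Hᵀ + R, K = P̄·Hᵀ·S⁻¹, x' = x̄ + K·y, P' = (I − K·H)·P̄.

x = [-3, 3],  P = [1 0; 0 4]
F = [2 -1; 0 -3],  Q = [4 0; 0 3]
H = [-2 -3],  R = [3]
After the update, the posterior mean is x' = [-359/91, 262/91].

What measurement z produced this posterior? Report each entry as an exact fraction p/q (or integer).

x̄ = F·x = [-9, -9]
P̄ = F·P·Fᵀ + Q = [12 12; 12 39]
S = H·P̄·Hᵀ + R = [546]
K = P̄·Hᵀ·S⁻¹ = [-10/91; -47/182]
x' − x̄ = [460/91, 1081/91] = K·y
y = (KᵀK)⁻¹·Kᵀ·(x' − x̄) = [-46]
z = y + H·x̄ = [-46] + [45] = [-1]

z = [-1]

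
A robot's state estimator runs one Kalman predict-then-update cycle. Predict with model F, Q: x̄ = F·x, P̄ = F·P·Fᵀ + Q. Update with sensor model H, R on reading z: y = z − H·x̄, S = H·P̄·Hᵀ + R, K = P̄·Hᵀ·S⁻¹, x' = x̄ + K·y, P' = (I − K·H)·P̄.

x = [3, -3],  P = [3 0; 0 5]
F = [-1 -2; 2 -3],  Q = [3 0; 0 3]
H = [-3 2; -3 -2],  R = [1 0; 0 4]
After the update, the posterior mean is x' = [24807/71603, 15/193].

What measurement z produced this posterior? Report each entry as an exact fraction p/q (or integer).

x̄ = F·x = [3, 15]
P̄ = F·P·Fᵀ + Q = [26 24; 24 60]
S = H·P̄·Hᵀ + R = [187 -6; -6 766]
K = P̄·Hᵀ·S⁻¹ = [-11868/71603 -11871/71603; 48/193 -48/193]
x' − x̄ = [-190002/71603, -2880/193] = K·y
y = (KᵀK)⁻¹·Kᵀ·(x' − x̄) = [-22, 38]
z = y + H·x̄ = [-22, 38] + [21, -39] = [-1, -1]

z = [-1, -1]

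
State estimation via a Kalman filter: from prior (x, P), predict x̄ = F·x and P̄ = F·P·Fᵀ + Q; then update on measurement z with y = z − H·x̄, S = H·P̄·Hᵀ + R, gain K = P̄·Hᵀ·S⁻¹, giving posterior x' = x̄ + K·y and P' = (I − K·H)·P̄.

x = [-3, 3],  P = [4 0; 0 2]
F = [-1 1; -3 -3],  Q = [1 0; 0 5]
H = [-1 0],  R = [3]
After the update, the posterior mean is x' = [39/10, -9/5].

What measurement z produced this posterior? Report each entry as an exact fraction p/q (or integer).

z = [-3]

x̄ = F·x = [6, 0]
P̄ = F·P·Fᵀ + Q = [7 6; 6 59]
S = H·P̄·Hᵀ + R = [10]
K = P̄·Hᵀ·S⁻¹ = [-7/10; -3/5]
x' − x̄ = [-21/10, -9/5] = K·y
y = (KᵀK)⁻¹·Kᵀ·(x' − x̄) = [3]
z = y + H·x̄ = [3] + [-6] = [-3]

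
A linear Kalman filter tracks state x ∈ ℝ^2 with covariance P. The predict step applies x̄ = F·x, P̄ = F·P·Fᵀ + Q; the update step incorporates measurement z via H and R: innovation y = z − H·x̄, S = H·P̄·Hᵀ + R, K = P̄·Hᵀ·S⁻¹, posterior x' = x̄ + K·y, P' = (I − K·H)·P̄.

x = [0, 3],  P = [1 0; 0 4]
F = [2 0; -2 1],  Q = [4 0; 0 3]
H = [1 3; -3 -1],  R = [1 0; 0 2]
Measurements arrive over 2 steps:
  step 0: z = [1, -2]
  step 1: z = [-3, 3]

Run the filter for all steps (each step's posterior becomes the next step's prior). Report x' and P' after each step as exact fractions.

step 0: x' = [2924/4835, 794/4835], P' = [1384/4835 -656/4835; -656/4835 814/4835]
step 1: x' = [-4987396/7716543, -6119327/7716543], P' = [2160652/7716543 -1013596/7716543; -1013596/7716543 1269058/7716543]

step 0: x̄ = F·x = [0, 3]
step 0: P̄ = F·P·Fᵀ + Q = [8 -4; -4 11]
step 0: y = z − H·x̄ = [-8, 1]
step 0: S = H·P̄·Hᵀ + R = [84 -17; -17 61]
step 0: K = P̄·Hᵀ·S⁻¹ = [-584/4835 -1748/4835; 1786/4835 577/4835]
step 0: x' = x̄ + K·y = [2924/4835, 794/4835]
step 0: P' = (I − K·H)·P̄ = [1384/4835 -656/4835; -656/4835 814/4835]
step 1: x̄ = F·x = [5848/4835, -5054/4835]
step 1: P̄ = F·P·Fᵀ + Q = [24876/4835 -6848/4835; -6848/4835 23479/4835]
step 1: y = z − H·x̄ = [-5191/4835, 5399/967]
step 1: S = H·P̄·Hᵀ + R = [199934/4835 -15317/967; -15317/967 43189/967]
step 1: K = P̄·Hᵀ·S⁻¹ = [-880136/7716543 -2734180/7716543; 2793578/7716543 885865/7716543]
step 1: x' = x̄ + K·y = [-4987396/7716543, -6119327/7716543]
step 1: P' = (I − K·H)·P̄ = [2160652/7716543 -1013596/7716543; -1013596/7716543 1269058/7716543]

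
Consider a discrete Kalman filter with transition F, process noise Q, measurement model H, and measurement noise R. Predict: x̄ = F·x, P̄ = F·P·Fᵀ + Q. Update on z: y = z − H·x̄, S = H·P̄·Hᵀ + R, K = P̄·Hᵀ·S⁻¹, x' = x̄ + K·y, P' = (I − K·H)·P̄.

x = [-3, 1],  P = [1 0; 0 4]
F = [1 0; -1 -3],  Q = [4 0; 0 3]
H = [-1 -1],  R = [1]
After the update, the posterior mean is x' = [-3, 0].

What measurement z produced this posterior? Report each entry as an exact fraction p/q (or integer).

z = [3]

x̄ = F·x = [-3, 0]
P̄ = F·P·Fᵀ + Q = [5 -1; -1 40]
S = H·P̄·Hᵀ + R = [44]
K = P̄·Hᵀ·S⁻¹ = [-1/11; -39/44]
x' − x̄ = [0, 0] = K·y
y = (KᵀK)⁻¹·Kᵀ·(x' − x̄) = [0]
z = y + H·x̄ = [0] + [3] = [3]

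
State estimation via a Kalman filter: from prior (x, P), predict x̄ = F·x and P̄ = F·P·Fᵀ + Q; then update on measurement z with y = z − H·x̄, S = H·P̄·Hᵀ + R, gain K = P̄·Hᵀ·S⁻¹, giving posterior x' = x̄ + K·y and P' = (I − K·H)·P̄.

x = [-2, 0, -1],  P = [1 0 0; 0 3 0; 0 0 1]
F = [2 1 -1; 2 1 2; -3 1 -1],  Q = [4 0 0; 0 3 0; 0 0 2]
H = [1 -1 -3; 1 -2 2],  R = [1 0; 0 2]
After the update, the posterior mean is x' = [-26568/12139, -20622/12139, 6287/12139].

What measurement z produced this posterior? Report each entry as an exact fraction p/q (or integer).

x̄ = F·x = [-3, -6, 7]
P̄ = F·P·Fᵀ + Q = [12 5 -2; 5 14 -5; -2 -5 15]
S = H·P̄·Hᵀ + R = [134 -83; -83 142]
K = P̄·Hᵀ·S⁻¹ = [1680/12139 811/12139; -1887/12139 -3924/12139; -2810/12139 1606/12139]
x' − x̄ = [9849/12139, 52212/12139, -78686/12139] = K·y
y = (KᵀK)⁻¹·Kᵀ·(x' − x̄) = [16, -21]
z = y + H·x̄ = [16, -21] + [-18, 23] = [-2, 2]

z = [-2, 2]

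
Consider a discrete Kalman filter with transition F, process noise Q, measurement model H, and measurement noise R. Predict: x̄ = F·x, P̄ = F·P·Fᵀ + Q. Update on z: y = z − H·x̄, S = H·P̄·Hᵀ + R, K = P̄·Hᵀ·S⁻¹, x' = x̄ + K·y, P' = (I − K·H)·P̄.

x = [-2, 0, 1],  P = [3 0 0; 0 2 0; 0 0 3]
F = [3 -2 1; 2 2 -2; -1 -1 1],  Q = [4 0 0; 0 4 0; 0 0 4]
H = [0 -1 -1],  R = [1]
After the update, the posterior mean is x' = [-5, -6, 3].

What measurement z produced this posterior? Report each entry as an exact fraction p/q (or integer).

x̄ = F·x = [-5, -6, 3]
P̄ = F·P·Fᵀ + Q = [42 4 -2; 4 36 -16; -2 -16 12]
S = H·P̄·Hᵀ + R = [17]
K = P̄·Hᵀ·S⁻¹ = [-2/17; -20/17; 4/17]
x' − x̄ = [0, 0, 0] = K·y
y = (KᵀK)⁻¹·Kᵀ·(x' − x̄) = [0]
z = y + H·x̄ = [0] + [3] = [3]

z = [3]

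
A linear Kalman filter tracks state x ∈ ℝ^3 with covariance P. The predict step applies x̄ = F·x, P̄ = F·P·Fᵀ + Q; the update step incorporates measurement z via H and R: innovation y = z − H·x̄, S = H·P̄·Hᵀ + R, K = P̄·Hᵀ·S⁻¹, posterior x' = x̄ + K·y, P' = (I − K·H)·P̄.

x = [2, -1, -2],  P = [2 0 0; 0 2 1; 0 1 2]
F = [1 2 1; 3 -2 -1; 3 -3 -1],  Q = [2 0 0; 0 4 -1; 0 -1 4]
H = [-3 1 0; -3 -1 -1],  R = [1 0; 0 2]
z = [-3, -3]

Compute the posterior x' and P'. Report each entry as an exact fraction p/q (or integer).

x' = [46053/45317, 6506/45317, -848/45317]
P' = [9679/45317 18692/45317 -37751/45317; 18692/45317 70164/45317 -96408/45317; -37751/45317 -96408/45317 239541/45317]

x̄ = F·x = [-2, 10, 11]
P̄ = F·P·Fᵀ + Q = [18 -8 -13; -8 36 36; -13 36 48]
y = z − H·x̄ = [-19, 12]
S = H·P̄·Hᵀ + R = [247 51; 51 194]
K = P̄·Hᵀ·S⁻¹ = [-10345/45317 -4989/45317; 14088/45317 -14916/45317; 16845/45317 -14940/45317]
x' = x̄ + K·y = [46053/45317, 6506/45317, -848/45317]
P' = (I − K·H)·P̄ = [9679/45317 18692/45317 -37751/45317; 18692/45317 70164/45317 -96408/45317; -37751/45317 -96408/45317 239541/45317]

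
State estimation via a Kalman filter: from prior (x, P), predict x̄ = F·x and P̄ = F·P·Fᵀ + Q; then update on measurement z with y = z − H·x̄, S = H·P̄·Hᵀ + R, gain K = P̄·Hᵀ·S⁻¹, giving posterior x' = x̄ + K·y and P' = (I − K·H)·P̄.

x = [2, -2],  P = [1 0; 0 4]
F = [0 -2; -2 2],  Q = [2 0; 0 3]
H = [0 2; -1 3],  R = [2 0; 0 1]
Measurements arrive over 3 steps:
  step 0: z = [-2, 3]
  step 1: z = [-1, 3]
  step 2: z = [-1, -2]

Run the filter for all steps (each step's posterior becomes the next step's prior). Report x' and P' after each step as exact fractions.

step 0: x̄ = F·x = [4, -8]
step 0: P̄ = F·P·Fᵀ + Q = [18 -16; -16 23]
step 0: y = z − H·x̄ = [14, 31]
step 0: S = H·P̄·Hᵀ + R = [94 170; 170 322]
step 0: K = P̄·Hᵀ·S⁻¹ = [229/342 -191/342; 181/684 85/684]
step 0: x' = x̄ + K·y = [-449/114, -101/228]
step 0: P' = (I − K·H)·P̄ = [439/171 229/342; 229/342 181/684]
step 1: x̄ = F·x = [101/114, 797/114]
step 1: P̄ = F·P·Fᵀ + Q = [523/171 277/171; 277/171 1534/171]
step 1: y = z − H·x̄ = [-854/57, -974/57]
step 1: S = H·P̄·Hᵀ + R = [6478/171 8650/171; 8650/171 12838/171]
step 1: K = P̄·Hᵀ·S⁻¹ = [6503/12196 -4089/12196; 5777/24392 4325/24392]
step 1: x' = x̄ + K·y = [-8377/6098, 1259/3049]
step 1: P' = (I − K·H)·P̄ = [11799/6098 6503/12196; 6503/12196 5777/24392]
step 2: x̄ = F·x = [-2518/3049, 10895/3049]
step 2: P̄ = F·P·Fᵀ + Q = [17973/6098 7229/6098; 7229/6098 45255/6098]
step 2: y = z − H·x̄ = [-24839/3049, -41301/3049]
step 2: S = H·P̄·Hᵀ + R = [96608/3049 128536/3049; 128536/3049 193996/3049]
step 2: K = P̄·Hᵀ·S⁻¹ = [95417/182032 -30739/91016; 42517/182032 16067/91016]
step 2: x' = x̄ + K·y = [-94889/182032, -131193/182032]
step 2: P' = (I − K·H)·P̄ = [347729/182032 95417/182032; 95417/182032 42517/182032]

step 0: x' = [-449/114, -101/228], P' = [439/171 229/342; 229/342 181/684]
step 1: x' = [-8377/6098, 1259/3049], P' = [11799/6098 6503/12196; 6503/12196 5777/24392]
step 2: x' = [-94889/182032, -131193/182032], P' = [347729/182032 95417/182032; 95417/182032 42517/182032]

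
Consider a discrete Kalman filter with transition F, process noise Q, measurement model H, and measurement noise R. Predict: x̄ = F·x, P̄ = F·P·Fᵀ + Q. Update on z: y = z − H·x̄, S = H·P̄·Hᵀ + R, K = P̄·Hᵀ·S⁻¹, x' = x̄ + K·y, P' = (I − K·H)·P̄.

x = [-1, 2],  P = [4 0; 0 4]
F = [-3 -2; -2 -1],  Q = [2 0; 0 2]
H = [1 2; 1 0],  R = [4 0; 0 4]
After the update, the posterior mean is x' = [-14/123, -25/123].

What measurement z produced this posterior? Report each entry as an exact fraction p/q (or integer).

x̄ = F·x = [-1, 0]
P̄ = F·P·Fᵀ + Q = [54 32; 32 22]
S = H·P̄·Hᵀ + R = [274 118; 118 58]
K = P̄·Hᵀ·S⁻¹ = [59/246 109/246; 79/246 -25/246]
x' − x̄ = [109/123, -25/123] = K·y
y = (KᵀK)⁻¹·Kᵀ·(x' − x̄) = [0, 2]
z = y + H·x̄ = [0, 2] + [-1, -1] = [-1, 1]

z = [-1, 1]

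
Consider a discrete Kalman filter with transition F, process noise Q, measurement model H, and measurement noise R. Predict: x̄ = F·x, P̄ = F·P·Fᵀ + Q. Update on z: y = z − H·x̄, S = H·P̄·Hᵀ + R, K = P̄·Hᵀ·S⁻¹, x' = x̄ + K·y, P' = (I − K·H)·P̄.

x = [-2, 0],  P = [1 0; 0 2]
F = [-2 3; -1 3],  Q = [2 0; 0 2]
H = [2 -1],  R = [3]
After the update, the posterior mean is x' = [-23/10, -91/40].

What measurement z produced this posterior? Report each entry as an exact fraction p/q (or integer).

x̄ = F·x = [4, 2]
P̄ = F·P·Fᵀ + Q = [24 20; 20 21]
S = H·P̄·Hᵀ + R = [40]
K = P̄·Hᵀ·S⁻¹ = [7/10; 19/40]
x' − x̄ = [-63/10, -171/40] = K·y
y = (KᵀK)⁻¹·Kᵀ·(x' − x̄) = [-9]
z = y + H·x̄ = [-9] + [6] = [-3]

z = [-3]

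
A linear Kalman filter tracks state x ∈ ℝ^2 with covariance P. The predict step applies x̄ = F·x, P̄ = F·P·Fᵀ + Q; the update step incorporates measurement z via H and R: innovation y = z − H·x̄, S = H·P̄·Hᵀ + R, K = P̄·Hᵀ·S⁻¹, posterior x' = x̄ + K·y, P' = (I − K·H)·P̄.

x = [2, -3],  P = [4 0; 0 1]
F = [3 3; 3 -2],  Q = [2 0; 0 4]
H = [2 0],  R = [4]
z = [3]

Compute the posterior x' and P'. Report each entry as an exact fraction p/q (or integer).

x' = [45/32, 237/16]
P' = [47/48 5/8; 5/8 101/4]

x̄ = F·x = [-3, 12]
P̄ = F·P·Fᵀ + Q = [47 30; 30 44]
y = z − H·x̄ = [9]
S = H·P̄·Hᵀ + R = [192]
K = P̄·Hᵀ·S⁻¹ = [47/96; 5/16]
x' = x̄ + K·y = [45/32, 237/16]
P' = (I − K·H)·P̄ = [47/48 5/8; 5/8 101/4]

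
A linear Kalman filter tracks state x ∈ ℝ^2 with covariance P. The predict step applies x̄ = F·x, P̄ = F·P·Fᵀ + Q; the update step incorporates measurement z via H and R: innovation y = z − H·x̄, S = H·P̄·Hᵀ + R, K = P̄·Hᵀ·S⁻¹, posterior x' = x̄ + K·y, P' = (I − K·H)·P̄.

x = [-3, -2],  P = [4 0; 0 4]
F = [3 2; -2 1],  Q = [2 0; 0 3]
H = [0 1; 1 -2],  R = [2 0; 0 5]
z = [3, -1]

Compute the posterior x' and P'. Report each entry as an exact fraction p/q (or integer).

x̄ = F·x = [-13, 4]
P̄ = F·P·Fᵀ + Q = [54 -16; -16 23]
y = z − H·x̄ = [-1, 20]
S = H·P̄·Hᵀ + R = [25 -62; -62 215]
K = P̄·Hᵀ·S⁻¹ = [1892/1531 1158/1531; 1101/1531 -124/1531]
x' = x̄ + K·y = [1365/1531, 2543/1531]
P' = (I − K·H)·P̄ = [13358/1531 3784/1531; 3784/1531 2202/1531]

x' = [1365/1531, 2543/1531]
P' = [13358/1531 3784/1531; 3784/1531 2202/1531]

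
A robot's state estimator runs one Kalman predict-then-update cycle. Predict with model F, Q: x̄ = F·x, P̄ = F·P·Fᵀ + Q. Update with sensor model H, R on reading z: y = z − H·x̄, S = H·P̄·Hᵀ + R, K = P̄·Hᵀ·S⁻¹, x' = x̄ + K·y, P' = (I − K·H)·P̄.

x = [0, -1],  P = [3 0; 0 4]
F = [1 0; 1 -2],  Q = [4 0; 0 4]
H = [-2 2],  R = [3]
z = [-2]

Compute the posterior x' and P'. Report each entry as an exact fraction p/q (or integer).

x' = [16/33, -14/33]
P' = [629/99 617/99; 617/99 677/99]

x̄ = F·x = [0, 2]
P̄ = F·P·Fᵀ + Q = [7 3; 3 23]
y = z − H·x̄ = [-6]
S = H·P̄·Hᵀ + R = [99]
K = P̄·Hᵀ·S⁻¹ = [-8/99; 40/99]
x' = x̄ + K·y = [16/33, -14/33]
P' = (I − K·H)·P̄ = [629/99 617/99; 617/99 677/99]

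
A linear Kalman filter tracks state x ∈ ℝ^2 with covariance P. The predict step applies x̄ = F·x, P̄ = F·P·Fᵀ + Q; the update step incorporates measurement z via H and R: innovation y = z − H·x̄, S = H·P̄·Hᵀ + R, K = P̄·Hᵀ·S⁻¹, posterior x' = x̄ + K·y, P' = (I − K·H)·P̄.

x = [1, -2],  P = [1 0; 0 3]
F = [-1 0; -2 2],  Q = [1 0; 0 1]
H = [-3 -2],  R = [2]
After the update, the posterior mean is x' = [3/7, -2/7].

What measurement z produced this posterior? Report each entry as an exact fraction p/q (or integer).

z = [-1]

x̄ = F·x = [-1, -6]
P̄ = F·P·Fᵀ + Q = [2 2; 2 17]
S = H·P̄·Hᵀ + R = [112]
K = P̄·Hᵀ·S⁻¹ = [-5/56; -5/14]
x' − x̄ = [10/7, 40/7] = K·y
y = (KᵀK)⁻¹·Kᵀ·(x' − x̄) = [-16]
z = y + H·x̄ = [-16] + [15] = [-1]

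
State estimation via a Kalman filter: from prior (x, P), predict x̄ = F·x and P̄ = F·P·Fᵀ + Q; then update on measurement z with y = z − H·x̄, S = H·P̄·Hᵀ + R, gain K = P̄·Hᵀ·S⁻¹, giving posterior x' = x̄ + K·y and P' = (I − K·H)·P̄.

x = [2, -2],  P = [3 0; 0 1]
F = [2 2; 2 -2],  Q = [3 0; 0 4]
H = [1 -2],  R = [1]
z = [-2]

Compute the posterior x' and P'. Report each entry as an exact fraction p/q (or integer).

x' = [21/34, 24/17]
P' = [1283/68 160/17; 160/17 84/17]

x̄ = F·x = [0, 8]
P̄ = F·P·Fᵀ + Q = [19 8; 8 20]
y = z − H·x̄ = [14]
S = H·P̄·Hᵀ + R = [68]
K = P̄·Hᵀ·S⁻¹ = [3/68; -8/17]
x' = x̄ + K·y = [21/34, 24/17]
P' = (I − K·H)·P̄ = [1283/68 160/17; 160/17 84/17]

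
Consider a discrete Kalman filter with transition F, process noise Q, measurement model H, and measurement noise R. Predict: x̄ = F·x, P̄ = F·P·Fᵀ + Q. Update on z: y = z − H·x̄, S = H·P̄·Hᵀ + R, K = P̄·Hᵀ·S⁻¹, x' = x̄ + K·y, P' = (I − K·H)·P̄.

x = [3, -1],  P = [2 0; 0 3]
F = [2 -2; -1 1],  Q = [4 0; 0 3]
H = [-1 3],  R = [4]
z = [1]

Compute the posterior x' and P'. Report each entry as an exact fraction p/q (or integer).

x' = [73/80, 37/80]
P' = [231/40 59/40; 59/40 31/40]

x̄ = F·x = [8, -4]
P̄ = F·P·Fᵀ + Q = [24 -10; -10 8]
y = z − H·x̄ = [21]
S = H·P̄·Hᵀ + R = [160]
K = P̄·Hᵀ·S⁻¹ = [-27/80; 17/80]
x' = x̄ + K·y = [73/80, 37/80]
P' = (I − K·H)·P̄ = [231/40 59/40; 59/40 31/40]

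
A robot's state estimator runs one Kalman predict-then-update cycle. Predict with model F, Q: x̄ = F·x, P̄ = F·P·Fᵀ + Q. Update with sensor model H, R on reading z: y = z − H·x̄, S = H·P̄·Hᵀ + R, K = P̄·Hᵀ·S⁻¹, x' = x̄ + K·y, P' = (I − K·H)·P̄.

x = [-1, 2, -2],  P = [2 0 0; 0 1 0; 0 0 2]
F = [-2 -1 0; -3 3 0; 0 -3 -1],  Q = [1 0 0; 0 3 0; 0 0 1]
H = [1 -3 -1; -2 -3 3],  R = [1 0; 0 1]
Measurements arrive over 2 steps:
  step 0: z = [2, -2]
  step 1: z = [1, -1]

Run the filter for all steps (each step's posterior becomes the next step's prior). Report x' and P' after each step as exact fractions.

step 0: x̄ = F·x = [0, 9, -4]
step 0: P̄ = F·P·Fᵀ + Q = [10 9 3; 9 30 -9; 3 -9 12]
step 0: y = z − H·x̄ = [25, 37]
step 0: S = H·P̄·Hᵀ + R = [179 310; 310 653]
step 0: K = P̄·Hᵀ·S⁻¹ = [-1280/20787 -602/20787; -42/169 -15/169; -1972/6929 1541/6929]
step 0: x' = x̄ + K·y = [-54274/20787, -84/169, -19999/6929]
step 0: P' = (I − K·H)·P̄ = [159394/20787 111/169 39905/6929; 111/169 21/169 90/169; 39905/6929 90/169 30807/6929]
step 1: x̄ = F·x = [118880/20787, 43942/6929, 30331/6929]
step 1: P̄ = F·P·Fᵀ + Q = [715558/20787 302552/6929 113389/6929; 302552/6929 424800/6929 141855/6929; 113389/6929 141855/6929 67625/6929]
step 1: y = z − H·x̄ = [388378/20787, 339472/20787]
step 1: S = H·P̄·Hᵀ + R = [8835940/20787 11300272/20787; 11300272/20787 15328192/20787]
step 1: K = P̄·Hᵀ·S⁻¹ = [-1725149/23280288 -13949737/93121152; -1927729/7760096 -3148253/31040384; -837233/2910036 722467/5820072]
step 1: x' = x̄ + K·y = [21976823/11640144, 170995/3880048, 1497539/1455018]
step 1: P' = (I − K·H)·P̄ = [323338919/93121152 9944179/31040384 15046369/5820072; 9944179/31040384 3018765/31040384 537425/1940024; 15046369/5820072 537425/1940024 5942005/2910036]

step 0: x' = [-54274/20787, -84/169, -19999/6929], P' = [159394/20787 111/169 39905/6929; 111/169 21/169 90/169; 39905/6929 90/169 30807/6929]
step 1: x' = [21976823/11640144, 170995/3880048, 1497539/1455018], P' = [323338919/93121152 9944179/31040384 15046369/5820072; 9944179/31040384 3018765/31040384 537425/1940024; 15046369/5820072 537425/1940024 5942005/2910036]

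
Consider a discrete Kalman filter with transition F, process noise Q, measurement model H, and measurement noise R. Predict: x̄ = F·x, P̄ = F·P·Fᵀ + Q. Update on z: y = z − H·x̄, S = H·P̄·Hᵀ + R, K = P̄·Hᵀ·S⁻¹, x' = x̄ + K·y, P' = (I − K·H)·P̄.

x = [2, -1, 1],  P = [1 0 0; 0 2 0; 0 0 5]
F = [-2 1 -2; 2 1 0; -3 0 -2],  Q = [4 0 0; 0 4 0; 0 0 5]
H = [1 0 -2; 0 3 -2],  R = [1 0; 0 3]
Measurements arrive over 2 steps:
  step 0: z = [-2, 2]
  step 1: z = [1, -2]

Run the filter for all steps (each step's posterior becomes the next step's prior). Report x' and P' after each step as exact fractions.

step 0: x̄ = F·x = [-7, 3, -8]
step 0: P̄ = F·P·Fᵀ + Q = [30 -2 26; -2 10 -6; 26 -6 34]
step 0: y = z − H·x̄ = [-11, -23]
step 0: S = H·P̄·Hᵀ + R = [63 114; 114 301]
step 0: K = P̄·Hᵀ·S⁻¹ = [-10/5967 -382/1989; -1778/5967 502/1989; -946/1989 -70/663]
step 0: x' = x̄ + K·y = [-1177/459, 217/459, -52/153]
step 0: P' = (I − K·H)·P̄ = [112322/5967 36298/5967 18722/1989; 36298/5967 14198/5967 6346/1989; 18722/1989 6346/1989 3278/663]
step 1: x̄ = F·x = [961/153, -2137/459, 427/51]
step 1: P̄ = F·P·Fᵀ + Q = [92594/663 -232610/1989 44690/221; -232610/1989 632546/5967 -116174/663; 44690/221 -116174/663 67879/221]
step 1: y = z − H·x̄ = [1754/153, 4393/153]
step 1: S = H·P̄·Hᵀ + R = [371525/663 1010842/663; 1010842/663 2843171/663]
step 1: K = P̄·Hᵀ·S⁻¹ = [1523774/7435371 -1851298/7435371; -35505482/156142791 5280442/22306113; -19269004/52047597 -997852/7435371]
step 1: x' = x̄ + K·y = [33045863/22306113, -218107025/468428373, 42944939/156142791]
step 1: P' = (I − K·H)·P̄ = [43628506/7435371 36550838/22306113 21052366/7435371; 36550838/22306113 402250630/468428373 145680674/156142791; 21052366/7435371 145680674/156142791 83317783/52047597]

step 0: x' = [-1177/459, 217/459, -52/153], P' = [112322/5967 36298/5967 18722/1989; 36298/5967 14198/5967 6346/1989; 18722/1989 6346/1989 3278/663]
step 1: x' = [33045863/22306113, -218107025/468428373, 42944939/156142791], P' = [43628506/7435371 36550838/22306113 21052366/7435371; 36550838/22306113 402250630/468428373 145680674/156142791; 21052366/7435371 145680674/156142791 83317783/52047597]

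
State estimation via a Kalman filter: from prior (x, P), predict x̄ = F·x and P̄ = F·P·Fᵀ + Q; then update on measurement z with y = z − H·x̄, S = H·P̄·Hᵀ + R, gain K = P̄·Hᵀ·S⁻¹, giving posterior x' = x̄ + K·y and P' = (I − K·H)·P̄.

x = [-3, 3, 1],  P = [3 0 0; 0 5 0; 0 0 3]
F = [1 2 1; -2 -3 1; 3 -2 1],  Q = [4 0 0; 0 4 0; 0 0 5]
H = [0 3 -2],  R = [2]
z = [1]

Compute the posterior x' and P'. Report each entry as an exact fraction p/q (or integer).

x̄ = F·x = [4, -2, -14]
P̄ = F·P·Fᵀ + Q = [30 -33 -8; -33 64 15; -8 15 55]
y = z − H·x̄ = [-21]
S = H·P̄·Hᵀ + R = [618]
K = P̄·Hᵀ·S⁻¹ = [-83/618; 27/103; -65/618]
x' = x̄ + K·y = [1405/206, -773/103, -2429/206]
P' = (I − K·H)·P̄ = [11651/618 -1158/103 -10339/618; -1158/103 2218/103 3300/103; -10339/618 3300/103 29765/618]

x' = [1405/206, -773/103, -2429/206]
P' = [11651/618 -1158/103 -10339/618; -1158/103 2218/103 3300/103; -10339/618 3300/103 29765/618]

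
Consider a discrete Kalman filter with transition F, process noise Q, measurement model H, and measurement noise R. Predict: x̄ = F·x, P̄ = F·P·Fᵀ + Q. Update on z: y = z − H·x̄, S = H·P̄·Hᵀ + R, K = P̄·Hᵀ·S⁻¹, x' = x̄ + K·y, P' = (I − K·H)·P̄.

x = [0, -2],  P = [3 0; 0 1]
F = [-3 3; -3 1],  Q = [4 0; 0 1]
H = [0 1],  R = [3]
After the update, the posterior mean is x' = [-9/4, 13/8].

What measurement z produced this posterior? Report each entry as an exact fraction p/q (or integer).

x̄ = F·x = [-6, -2]
P̄ = F·P·Fᵀ + Q = [40 30; 30 29]
S = H·P̄·Hᵀ + R = [32]
K = P̄·Hᵀ·S⁻¹ = [15/16; 29/32]
x' − x̄ = [15/4, 29/8] = K·y
y = (KᵀK)⁻¹·Kᵀ·(x' − x̄) = [4]
z = y + H·x̄ = [4] + [-2] = [2]

z = [2]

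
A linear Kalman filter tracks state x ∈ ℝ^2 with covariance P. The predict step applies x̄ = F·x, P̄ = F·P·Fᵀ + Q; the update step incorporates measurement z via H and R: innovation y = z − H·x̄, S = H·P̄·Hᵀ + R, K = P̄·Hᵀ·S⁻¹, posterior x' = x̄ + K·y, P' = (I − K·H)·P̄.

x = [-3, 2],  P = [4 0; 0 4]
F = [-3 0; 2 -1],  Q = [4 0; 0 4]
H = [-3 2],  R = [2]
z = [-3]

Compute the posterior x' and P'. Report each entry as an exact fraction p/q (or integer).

x' = [-3/373, -584/373]
P' = [808/373 1128/373; 1128/373 1752/373]

x̄ = F·x = [9, -8]
P̄ = F·P·Fᵀ + Q = [40 -24; -24 24]
y = z − H·x̄ = [40]
S = H·P̄·Hᵀ + R = [746]
K = P̄·Hᵀ·S⁻¹ = [-84/373; 60/373]
x' = x̄ + K·y = [-3/373, -584/373]
P' = (I − K·H)·P̄ = [808/373 1128/373; 1128/373 1752/373]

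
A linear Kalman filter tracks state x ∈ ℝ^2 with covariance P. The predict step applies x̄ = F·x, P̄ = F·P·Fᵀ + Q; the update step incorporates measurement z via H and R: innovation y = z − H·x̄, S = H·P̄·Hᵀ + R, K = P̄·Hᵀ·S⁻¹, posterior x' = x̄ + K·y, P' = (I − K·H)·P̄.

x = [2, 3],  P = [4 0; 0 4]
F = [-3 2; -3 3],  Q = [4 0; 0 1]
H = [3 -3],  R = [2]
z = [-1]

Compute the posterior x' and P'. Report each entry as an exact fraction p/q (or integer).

x' = [-96/83, -63/83]
P' = [4504/83 4512/83; 4512/83 4538/83]

x̄ = F·x = [0, 3]
P̄ = F·P·Fᵀ + Q = [56 60; 60 73]
y = z − H·x̄ = [8]
S = H·P̄·Hᵀ + R = [83]
K = P̄·Hᵀ·S⁻¹ = [-12/83; -39/83]
x' = x̄ + K·y = [-96/83, -63/83]
P' = (I − K·H)·P̄ = [4504/83 4512/83; 4512/83 4538/83]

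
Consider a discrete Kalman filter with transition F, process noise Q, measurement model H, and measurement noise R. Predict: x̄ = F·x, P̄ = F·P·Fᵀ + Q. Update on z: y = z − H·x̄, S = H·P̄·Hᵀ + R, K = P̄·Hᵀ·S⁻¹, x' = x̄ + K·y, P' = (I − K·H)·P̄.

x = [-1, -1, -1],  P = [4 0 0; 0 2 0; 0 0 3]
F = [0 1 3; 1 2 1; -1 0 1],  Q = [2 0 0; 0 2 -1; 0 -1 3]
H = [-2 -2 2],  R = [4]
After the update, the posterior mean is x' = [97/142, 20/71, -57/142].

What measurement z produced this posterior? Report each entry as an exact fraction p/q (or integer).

x̄ = F·x = [-4, -4, 0]
P̄ = F·P·Fᵀ + Q = [31 13 9; 13 17 -2; 9 -2 10]
S = H·P̄·Hᵀ + R = [284]
K = P̄·Hᵀ·S⁻¹ = [-35/142; -16/71; 3/142]
x' − x̄ = [665/142, 304/71, -57/142] = K·y
y = (KᵀK)⁻¹·Kᵀ·(x' − x̄) = [-19]
z = y + H·x̄ = [-19] + [16] = [-3]

z = [-3]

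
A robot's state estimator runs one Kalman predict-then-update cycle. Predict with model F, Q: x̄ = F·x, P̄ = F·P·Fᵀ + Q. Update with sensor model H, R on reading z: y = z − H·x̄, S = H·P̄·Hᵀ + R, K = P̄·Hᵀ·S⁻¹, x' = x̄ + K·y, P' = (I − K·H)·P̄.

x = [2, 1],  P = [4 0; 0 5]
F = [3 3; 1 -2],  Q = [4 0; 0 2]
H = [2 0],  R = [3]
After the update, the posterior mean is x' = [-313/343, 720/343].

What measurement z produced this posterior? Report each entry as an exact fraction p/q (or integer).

z = [-2]

x̄ = F·x = [9, 0]
P̄ = F·P·Fᵀ + Q = [85 -18; -18 26]
S = H·P̄·Hᵀ + R = [343]
K = P̄·Hᵀ·S⁻¹ = [170/343; -36/343]
x' − x̄ = [-3400/343, 720/343] = K·y
y = (KᵀK)⁻¹·Kᵀ·(x' − x̄) = [-20]
z = y + H·x̄ = [-20] + [18] = [-2]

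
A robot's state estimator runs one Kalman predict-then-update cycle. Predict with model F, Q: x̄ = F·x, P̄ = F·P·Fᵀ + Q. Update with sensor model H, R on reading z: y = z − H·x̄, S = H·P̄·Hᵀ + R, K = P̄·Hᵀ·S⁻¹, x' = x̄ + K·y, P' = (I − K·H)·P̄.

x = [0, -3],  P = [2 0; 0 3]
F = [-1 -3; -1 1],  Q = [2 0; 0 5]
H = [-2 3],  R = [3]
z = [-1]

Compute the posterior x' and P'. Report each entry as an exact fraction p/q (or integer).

x' = [551/301, 241/301]
P' = [2442/301 1545/301; 1545/301 1074/301]

x̄ = F·x = [9, -3]
P̄ = F·P·Fᵀ + Q = [31 -7; -7 10]
y = z − H·x̄ = [26]
S = H·P̄·Hᵀ + R = [301]
K = P̄·Hᵀ·S⁻¹ = [-83/301; 44/301]
x' = x̄ + K·y = [551/301, 241/301]
P' = (I − K·H)·P̄ = [2442/301 1545/301; 1545/301 1074/301]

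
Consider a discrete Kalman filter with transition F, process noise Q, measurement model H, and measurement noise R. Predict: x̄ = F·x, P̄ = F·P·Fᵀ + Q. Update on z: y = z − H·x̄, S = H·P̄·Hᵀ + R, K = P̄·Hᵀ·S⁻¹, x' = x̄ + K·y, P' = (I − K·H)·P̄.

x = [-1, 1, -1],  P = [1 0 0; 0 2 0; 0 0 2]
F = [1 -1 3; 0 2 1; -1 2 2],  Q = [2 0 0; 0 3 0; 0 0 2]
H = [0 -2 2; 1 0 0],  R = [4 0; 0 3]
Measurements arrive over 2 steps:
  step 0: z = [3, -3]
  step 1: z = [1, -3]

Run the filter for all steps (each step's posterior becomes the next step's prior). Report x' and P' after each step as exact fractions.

step 0: x̄ = F·x = [-5, 1, 1]
step 0: P̄ = F·P·Fᵀ + Q = [23 2 7; 2 13 12; 7 12 19]
step 0: y = z − H·x̄ = [3, 2]
step 0: S = H·P̄·Hᵀ + R = [36 10; 10 26]
step 0: K = P̄·Hᵀ·S⁻¹ = [15/418 182/209; -18/209 23/209; 147/418 28/209]
step 0: x' = x̄ + K·y = [-1317/418, 201/209, 971/418]
step 0: P' = (I − K·H)·P̄ = [546/209 69/209 84/209; 69/209 2635/209 2599/209; 84/209 2599/209 2746/209]
step 1: x̄ = F·x = [597/209, 1775/418, 4063/418]
step 1: P̄ = F·P·Fᵀ + Q = [13085/209 16185/209 21179/209; 16185/209 24309/209 31404/209; 21179/209 31404/209 42668/209]
step 1: y = z − H·x̄ = [-189/19, -1224/209]
step 1: S = H·P̄·Hᵀ + R = [1592/19 908/19; 908/19 13712/209]
step 1: K = P̄·Hᵀ·S⁻¹ = [7491/167900 77383/83950; 1575/6716 1695/1679; 116469/167900 87247/83950]
step 1: x' = x̄ + K·y = [-501297/167900, -26855/6716, -548473/167900]
step 1: P' = (I − K·H)·P̄ = [232149/83950 5085/1679 261741/83950; 5085/1679 74583/3358 38079/1679; 261741/83950 38079/1679 2020419/83950]

step 0: x' = [-1317/418, 201/209, 971/418], P' = [546/209 69/209 84/209; 69/209 2635/209 2599/209; 84/209 2599/209 2746/209]
step 1: x' = [-501297/167900, -26855/6716, -548473/167900], P' = [232149/83950 5085/1679 261741/83950; 5085/1679 74583/3358 38079/1679; 261741/83950 38079/1679 2020419/83950]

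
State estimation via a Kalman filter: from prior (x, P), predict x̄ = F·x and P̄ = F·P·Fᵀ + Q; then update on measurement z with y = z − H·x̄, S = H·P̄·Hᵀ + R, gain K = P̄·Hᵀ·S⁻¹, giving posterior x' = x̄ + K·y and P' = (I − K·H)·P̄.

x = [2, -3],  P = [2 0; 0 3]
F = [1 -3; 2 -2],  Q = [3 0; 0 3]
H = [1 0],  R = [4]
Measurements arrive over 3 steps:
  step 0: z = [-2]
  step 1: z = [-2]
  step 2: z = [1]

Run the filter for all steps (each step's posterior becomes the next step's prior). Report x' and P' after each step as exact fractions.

step 0: x' = [-5/9, 37/18], P' = [32/9 22/9; 22/9 86/9]
step 1: x' = [-1644/737, -1941/737], P' = [2804/737 1616/737; 1616/737 8315/737]
step 2: x' = [43435/36551, -69948/36551], P' = [140308/36551 85140/36551; 85140/36551 444807/36551]

step 0: x̄ = F·x = [11, 10]
step 0: P̄ = F·P·Fᵀ + Q = [32 22; 22 23]
step 0: y = z − H·x̄ = [-13]
step 0: S = H·P̄·Hᵀ + R = [36]
step 0: K = P̄·Hᵀ·S⁻¹ = [8/9; 11/18]
step 0: x' = x̄ + K·y = [-5/9, 37/18]
step 0: P' = (I − K·H)·P̄ = [32/9 22/9; 22/9 86/9]
step 1: x̄ = F·x = [-121/18, -47/9]
step 1: P̄ = F·P·Fᵀ + Q = [701/9 404/9; 404/9 323/9]
step 1: y = z − H·x̄ = [85/18]
step 1: S = H·P̄·Hᵀ + R = [737/9]
step 1: K = P̄·Hᵀ·S⁻¹ = [701/737; 404/737]
step 1: x' = x̄ + K·y = [-1644/737, -1941/737]
step 1: P' = (I − K·H)·P̄ = [2804/737 1616/737; 1616/737 8315/737]
step 2: x̄ = F·x = [4179/737, 54/67]
step 2: P̄ = F·P·Fᵀ + Q = [70154/737 3870/67; 3870/67 3069/67]
step 2: y = z − H·x̄ = [-3442/737]
step 2: S = H·P̄·Hᵀ + R = [73102/737]
step 2: K = P̄·Hᵀ·S⁻¹ = [35077/36551; 21285/36551]
step 2: x' = x̄ + K·y = [43435/36551, -69948/36551]
step 2: P' = (I − K·H)·P̄ = [140308/36551 85140/36551; 85140/36551 444807/36551]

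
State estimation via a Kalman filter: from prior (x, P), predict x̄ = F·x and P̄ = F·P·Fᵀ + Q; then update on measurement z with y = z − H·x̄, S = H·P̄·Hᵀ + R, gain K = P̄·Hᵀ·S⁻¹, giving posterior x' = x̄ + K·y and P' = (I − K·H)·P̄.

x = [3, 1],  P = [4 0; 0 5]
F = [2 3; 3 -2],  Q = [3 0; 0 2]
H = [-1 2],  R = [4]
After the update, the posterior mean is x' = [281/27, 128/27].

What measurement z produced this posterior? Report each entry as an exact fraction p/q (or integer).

z = [-1]

x̄ = F·x = [9, 7]
P̄ = F·P·Fᵀ + Q = [64 -6; -6 58]
S = H·P̄·Hᵀ + R = [324]
K = P̄·Hᵀ·S⁻¹ = [-19/81; 61/162]
x' − x̄ = [38/27, -61/27] = K·y
y = (KᵀK)⁻¹·Kᵀ·(x' − x̄) = [-6]
z = y + H·x̄ = [-6] + [5] = [-1]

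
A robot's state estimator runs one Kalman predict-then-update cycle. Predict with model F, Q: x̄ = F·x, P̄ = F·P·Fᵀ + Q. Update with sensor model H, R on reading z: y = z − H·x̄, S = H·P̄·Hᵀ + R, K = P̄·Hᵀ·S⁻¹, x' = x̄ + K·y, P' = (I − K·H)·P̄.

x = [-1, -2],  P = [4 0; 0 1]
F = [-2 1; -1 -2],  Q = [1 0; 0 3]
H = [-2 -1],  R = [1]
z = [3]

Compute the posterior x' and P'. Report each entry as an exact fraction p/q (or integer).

x' = [-28/9, 89/27]
P' = [5/3 -53/18; -53/18 659/108]

x̄ = F·x = [0, 5]
P̄ = F·P·Fᵀ + Q = [18 6; 6 11]
y = z − H·x̄ = [8]
S = H·P̄·Hᵀ + R = [108]
K = P̄·Hᵀ·S⁻¹ = [-7/18; -23/108]
x' = x̄ + K·y = [-28/9, 89/27]
P' = (I − K·H)·P̄ = [5/3 -53/18; -53/18 659/108]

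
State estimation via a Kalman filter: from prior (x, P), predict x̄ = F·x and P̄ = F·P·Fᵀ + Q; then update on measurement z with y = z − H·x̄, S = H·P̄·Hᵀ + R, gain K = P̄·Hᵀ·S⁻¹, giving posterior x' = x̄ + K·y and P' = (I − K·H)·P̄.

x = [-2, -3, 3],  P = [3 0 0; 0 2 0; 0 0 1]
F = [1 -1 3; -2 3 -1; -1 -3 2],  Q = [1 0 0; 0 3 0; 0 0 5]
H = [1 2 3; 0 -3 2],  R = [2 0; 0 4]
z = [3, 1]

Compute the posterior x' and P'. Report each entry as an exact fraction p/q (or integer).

x' = [537629/137021, -54151/137021, 6514/137021]
P' = [1145730/137021 -189444/137021 -255408/137021; -189444/137021 66516/137021 32636/137021; -255408/137021 32636/137021 84272/137021]

x̄ = F·x = [10, -8, 17]
P̄ = F·P·Fᵀ + Q = [15 -15 9; -15 34 -14; 9 -14 30]
y = z − H·x̄ = [-42, -57]
S = H·P̄·Hᵀ + R = [249 109; 109 598]
K = P̄·Hᵀ·S⁻¹ = [309/137021 14379/137021; 20748/137021 -33569/137021; 31340/137021 17659/137021]
x' = x̄ + K·y = [537629/137021, -54151/137021, 6514/137021]
P' = (I − K·H)·P̄ = [1145730/137021 -189444/137021 -255408/137021; -189444/137021 66516/137021 32636/137021; -255408/137021 32636/137021 84272/137021]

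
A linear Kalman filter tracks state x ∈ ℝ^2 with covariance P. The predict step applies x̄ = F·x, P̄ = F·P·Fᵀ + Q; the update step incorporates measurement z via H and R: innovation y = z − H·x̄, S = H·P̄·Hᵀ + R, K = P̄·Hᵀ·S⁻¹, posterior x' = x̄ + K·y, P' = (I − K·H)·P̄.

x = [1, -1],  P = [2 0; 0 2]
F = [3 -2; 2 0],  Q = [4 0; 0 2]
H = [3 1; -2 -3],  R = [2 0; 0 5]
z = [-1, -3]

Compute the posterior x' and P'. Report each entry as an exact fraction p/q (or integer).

x' = [-139/241, 272/241]
P' = [648/1687 -682/1687; -682/1687 4184/5061]

x̄ = F·x = [5, 2]
P̄ = F·P·Fᵀ + Q = [30 12; 12 10]
y = z − H·x̄ = [-18, 13]
S = H·P̄·Hᵀ + R = [354 -342; -342 359]
K = P̄·Hᵀ·S⁻¹ = [631/1687 150/1687; -977/5061 -564/1687]
x' = x̄ + K·y = [-139/241, 272/241]
P' = (I − K·H)·P̄ = [648/1687 -682/1687; -682/1687 4184/5061]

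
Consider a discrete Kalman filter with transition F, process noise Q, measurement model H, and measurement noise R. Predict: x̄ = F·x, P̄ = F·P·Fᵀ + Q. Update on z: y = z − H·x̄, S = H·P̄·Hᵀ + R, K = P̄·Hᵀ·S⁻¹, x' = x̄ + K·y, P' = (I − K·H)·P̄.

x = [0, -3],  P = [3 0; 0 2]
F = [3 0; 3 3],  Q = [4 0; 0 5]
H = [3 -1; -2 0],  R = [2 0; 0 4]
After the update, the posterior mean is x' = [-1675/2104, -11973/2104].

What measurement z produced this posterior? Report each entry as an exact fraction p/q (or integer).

z = [3, 1]

x̄ = F·x = [0, -9]
P̄ = F·P·Fᵀ + Q = [31 27; 27 50]
S = H·P̄·Hᵀ + R = [169 -132; -132 128]
K = P̄·Hᵀ·S⁻¹ = [33/526 -883/2104; -395/526 -2517/2104]
x' − x̄ = [-1675/2104, 6963/2104] = K·y
y = (KᵀK)⁻¹·Kᵀ·(x' − x̄) = [-6, 1]
z = y + H·x̄ = [-6, 1] + [9, 0] = [3, 1]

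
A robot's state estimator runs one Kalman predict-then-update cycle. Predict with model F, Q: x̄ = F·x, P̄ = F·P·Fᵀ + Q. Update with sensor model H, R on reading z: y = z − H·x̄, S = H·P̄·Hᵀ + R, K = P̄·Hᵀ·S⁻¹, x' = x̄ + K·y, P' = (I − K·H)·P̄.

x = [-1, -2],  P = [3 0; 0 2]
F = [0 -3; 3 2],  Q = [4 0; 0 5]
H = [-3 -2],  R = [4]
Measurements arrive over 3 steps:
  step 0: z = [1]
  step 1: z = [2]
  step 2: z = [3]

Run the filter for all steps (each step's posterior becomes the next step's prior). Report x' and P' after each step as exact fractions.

step 0: x̄ = F·x = [6, -7]
step 0: P̄ = F·P·Fᵀ + Q = [22 -12; -12 40]
step 0: y = z − H·x̄ = [5]
step 0: S = H·P̄·Hᵀ + R = [218]
step 0: K = P̄·Hᵀ·S⁻¹ = [-21/109; -22/109]
step 0: x' = x̄ + K·y = [549/109, -873/109]
step 0: P' = (I − K·H)·P̄ = [1516/109 -2232/109; -2232/109 3392/109]
step 1: x̄ = F·x = [2619/109, -99/109]
step 1: P̄ = F·P·Fᵀ + Q = [30964/109 -264/109; -264/109 973/109]
step 1: y = z − H·x̄ = [7877/109]
step 1: S = H·P̄·Hᵀ + R = [279836/109]
step 1: K = P̄·Hᵀ·S⁻¹ = [-23091/69959; -577/139918]
step 1: x' = x̄ + K·y = [12246/69959, -168779/139918]
step 1: P' = (I − K·H)·P̄ = [306728/69959 -413910/69959; -413910/69959 621442/69959]
step 2: x̄ = F·x = [506337/139918, -132041/69959]
step 2: P̄ = F·P·Fᵀ + Q = [5872814/69959 -3462/69959; -3462/69959 629195/69959]
step 2: y = z − H·x̄ = [1410601/139918]
step 2: S = H·P̄·Hᵀ + R = [55610398/69959]
step 2: K = P̄·Hᵀ·S⁻¹ = [-8805759/27805199; -624002/27805199]
step 2: x' = x̄ + K·y = [11845428/27805199, -58770640/27805199]
step 2: P' = (I − K·H)·P̄ = [117382736/27805199 -158462586/27805199; -158462586/27805199 238941883/27805199]

step 0: x' = [549/109, -873/109], P' = [1516/109 -2232/109; -2232/109 3392/109]
step 1: x' = [12246/69959, -168779/139918], P' = [306728/69959 -413910/69959; -413910/69959 621442/69959]
step 2: x' = [11845428/27805199, -58770640/27805199], P' = [117382736/27805199 -158462586/27805199; -158462586/27805199 238941883/27805199]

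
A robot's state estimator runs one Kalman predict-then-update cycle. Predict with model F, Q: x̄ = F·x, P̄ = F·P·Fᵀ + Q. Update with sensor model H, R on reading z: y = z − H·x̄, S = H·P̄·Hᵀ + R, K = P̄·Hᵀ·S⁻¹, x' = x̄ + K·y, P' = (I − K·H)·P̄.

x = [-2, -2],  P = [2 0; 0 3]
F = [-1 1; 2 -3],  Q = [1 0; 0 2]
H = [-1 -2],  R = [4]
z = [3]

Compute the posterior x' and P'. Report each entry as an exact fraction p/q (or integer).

x' = [70/53, -215/106]
P' = [118/53 -79/53; -79/53 201/106]

x̄ = F·x = [0, 2]
P̄ = F·P·Fᵀ + Q = [6 -13; -13 37]
y = z − H·x̄ = [7]
S = H·P̄·Hᵀ + R = [106]
K = P̄·Hᵀ·S⁻¹ = [10/53; -61/106]
x' = x̄ + K·y = [70/53, -215/106]
P' = (I − K·H)·P̄ = [118/53 -79/53; -79/53 201/106]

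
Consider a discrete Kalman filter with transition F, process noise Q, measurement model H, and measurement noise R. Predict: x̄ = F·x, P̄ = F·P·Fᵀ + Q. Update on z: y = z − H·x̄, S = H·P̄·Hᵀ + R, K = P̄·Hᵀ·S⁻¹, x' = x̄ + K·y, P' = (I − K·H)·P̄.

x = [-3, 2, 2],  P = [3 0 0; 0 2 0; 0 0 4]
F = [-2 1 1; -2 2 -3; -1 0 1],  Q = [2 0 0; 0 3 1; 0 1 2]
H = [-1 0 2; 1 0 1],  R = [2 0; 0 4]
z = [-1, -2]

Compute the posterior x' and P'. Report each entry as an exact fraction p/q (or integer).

x̄ = F·x = [10, 4, 5]
P̄ = F·P·Fᵀ + Q = [20 4 10; 4 59 -5; 10 -5 9]
y = z − H·x̄ = [-1, -17]
S = H·P̄·Hᵀ + R = [18 8; 8 53]
K = P̄·Hᵀ·S⁻¹ = [-24/89 54/89; -367/445 47/445; 136/445 139/445]
x' = x̄ + K·y = [-4/89, 1348/445, -274/445]
P' = (I − K·H)·P̄ = [160/89 74/89 56/89; 74/89 21164/445 -182/445; 56/89 -182/445 276/445]

x' = [-4/89, 1348/445, -274/445]
P' = [160/89 74/89 56/89; 74/89 21164/445 -182/445; 56/89 -182/445 276/445]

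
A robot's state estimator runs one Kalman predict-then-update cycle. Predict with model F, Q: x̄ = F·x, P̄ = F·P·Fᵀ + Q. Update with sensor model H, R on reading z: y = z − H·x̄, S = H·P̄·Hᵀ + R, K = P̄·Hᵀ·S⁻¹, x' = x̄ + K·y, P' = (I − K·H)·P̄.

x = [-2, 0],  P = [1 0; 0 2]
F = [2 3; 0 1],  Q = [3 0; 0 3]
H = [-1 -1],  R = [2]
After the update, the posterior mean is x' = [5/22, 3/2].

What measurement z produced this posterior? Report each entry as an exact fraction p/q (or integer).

x̄ = F·x = [-4, 0]
P̄ = F·P·Fᵀ + Q = [25 6; 6 5]
S = H·P̄·Hᵀ + R = [44]
K = P̄·Hᵀ·S⁻¹ = [-31/44; -1/4]
x' − x̄ = [93/22, 3/2] = K·y
y = (KᵀK)⁻¹·Kᵀ·(x' − x̄) = [-6]
z = y + H·x̄ = [-6] + [4] = [-2]

z = [-2]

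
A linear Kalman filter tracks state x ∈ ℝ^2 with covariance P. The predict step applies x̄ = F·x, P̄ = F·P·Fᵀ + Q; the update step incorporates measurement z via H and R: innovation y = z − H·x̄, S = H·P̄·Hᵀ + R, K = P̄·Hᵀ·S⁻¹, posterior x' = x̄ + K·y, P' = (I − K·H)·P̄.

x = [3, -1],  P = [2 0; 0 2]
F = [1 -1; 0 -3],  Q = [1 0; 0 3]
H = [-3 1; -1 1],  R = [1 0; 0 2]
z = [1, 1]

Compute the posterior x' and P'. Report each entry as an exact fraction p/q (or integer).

x' = [63/176, 27/16]
P' = [217/352 45/32; 45/32 123/32]

x̄ = F·x = [4, 3]
P̄ = F·P·Fᵀ + Q = [5 6; 6 21]
y = z − H·x̄ = [10, 2]
S = H·P̄·Hᵀ + R = [31 12; 12 16]
K = P̄·Hᵀ·S⁻¹ = [-39/88 139/352; -3/8 39/32]
x' = x̄ + K·y = [63/176, 27/16]
P' = (I − K·H)·P̄ = [217/352 45/32; 45/32 123/32]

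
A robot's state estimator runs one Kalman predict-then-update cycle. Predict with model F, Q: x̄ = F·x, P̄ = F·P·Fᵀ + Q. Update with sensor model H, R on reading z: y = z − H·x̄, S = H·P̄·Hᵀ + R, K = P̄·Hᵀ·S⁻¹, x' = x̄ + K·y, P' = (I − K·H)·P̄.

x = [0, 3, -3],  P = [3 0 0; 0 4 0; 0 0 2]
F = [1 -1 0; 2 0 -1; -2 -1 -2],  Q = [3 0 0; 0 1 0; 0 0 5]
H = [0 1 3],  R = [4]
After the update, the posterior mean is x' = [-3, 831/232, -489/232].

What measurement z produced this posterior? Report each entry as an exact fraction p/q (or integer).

z = [-3]

x̄ = F·x = [-3, 3, 3]
P̄ = F·P·Fᵀ + Q = [10 6 -2; 6 15 -8; -2 -8 29]
S = H·P̄·Hᵀ + R = [232]
K = P̄·Hᵀ·S⁻¹ = [0; -9/232; 79/232]
x' − x̄ = [0, 135/232, -1185/232] = K·y
y = (KᵀK)⁻¹·Kᵀ·(x' − x̄) = [-15]
z = y + H·x̄ = [-15] + [12] = [-3]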